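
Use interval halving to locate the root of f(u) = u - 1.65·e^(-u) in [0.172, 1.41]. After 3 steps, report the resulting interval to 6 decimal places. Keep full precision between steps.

[0.636250, 0.791000]

f(0.172000) = -1.217266, f(1.410000) = 1.007164 (opposite signs)
step 1: m = 0.791000, f(m) = 0.042905 > 0 → root in [0.172000, 0.791000]
step 2: m = 0.481500, f(m) = -0.537962 < 0 → root in [0.481500, 0.791000]
step 3: m = 0.636250, f(m) = -0.237051 < 0 → root in [0.636250, 0.791000]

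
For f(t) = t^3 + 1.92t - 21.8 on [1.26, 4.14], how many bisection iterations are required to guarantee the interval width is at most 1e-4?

Initial width b − a = 4.14 − 1.26 = 2.880000.
After n steps the width is (b−a)/2^n; need (b−a)/2^n ≤ 1e-4.
So n ≥ log₂(2.880000/1e-4) = log₂(28800.0000) ≈ 14.8138.
Hence n = 15.

15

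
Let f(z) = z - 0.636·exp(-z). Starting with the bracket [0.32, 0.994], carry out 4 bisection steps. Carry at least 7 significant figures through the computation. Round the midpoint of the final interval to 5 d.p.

0.42531

f(0.320000) = -0.141831, f(0.994000) = 0.758621 (opposite signs)
step 1: m = 0.657000, f(m) = 0.327295 > 0 → root in [0.320000, 0.657000]
step 2: m = 0.488500, f(m) = 0.098285 > 0 → root in [0.320000, 0.488500]
step 3: m = 0.404250, f(m) = -0.020266 < 0 → root in [0.404250, 0.488500]
step 4: m = 0.446375, f(m) = 0.039371 > 0 → root in [0.404250, 0.446375]
Midpoint of [0.404250, 0.446375] = 0.425312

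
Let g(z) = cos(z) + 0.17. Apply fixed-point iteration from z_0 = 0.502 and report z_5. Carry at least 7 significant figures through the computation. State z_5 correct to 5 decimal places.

0.90249

z_1 = g(0.502000) = 1.046622
z_2 = g(1.046622) = 0.670498
z_3 = g(0.670498) = 0.953512
z_4 = g(0.953512) = 0.748823
z_5 = g(0.748823) = 0.902491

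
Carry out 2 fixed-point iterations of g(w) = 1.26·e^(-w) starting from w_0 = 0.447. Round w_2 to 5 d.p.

w_1 = g(0.447000) = 0.805825
w_2 = g(0.805825) = 0.562866

0.56287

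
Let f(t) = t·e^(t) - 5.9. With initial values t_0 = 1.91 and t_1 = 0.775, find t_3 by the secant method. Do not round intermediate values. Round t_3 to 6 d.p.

f(t_0) = 6.998400, f(t_1) = -4.217791
t_2 = 0.775000 - (-4.217791)·(0.775000 - 1.910000)/(-4.217791 - (6.998400)) = 1.201811; f(t_2) = -1.902615
t_3 = 1.201811 - (-1.902615)·(1.201811 - 0.775000)/(-1.902615 - (-4.217791)) = 1.552565; f(t_3) = 1.433646

1.552565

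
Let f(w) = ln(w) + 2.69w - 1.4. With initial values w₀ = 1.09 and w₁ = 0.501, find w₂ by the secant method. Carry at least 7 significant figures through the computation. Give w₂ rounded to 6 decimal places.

0.686413

f(w_0) = 1.618278, f(w_1) = -0.743459
w_2 = 0.501000 - (-0.743459)·(0.501000 - 1.090000)/(-0.743459 - (1.618278)) = 0.686413; f(w_2) = 0.070176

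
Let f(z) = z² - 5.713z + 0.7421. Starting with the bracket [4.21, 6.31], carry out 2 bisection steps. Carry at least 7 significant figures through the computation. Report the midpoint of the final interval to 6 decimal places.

f(4.210000) = -5.585530, f(6.310000) = 4.509170 (opposite signs)
step 1: m = 5.260000, f(m) = -1.640680 < 0 → root in [5.260000, 6.310000]
step 2: m = 5.785000, f(m) = 1.158620 > 0 → root in [5.260000, 5.785000]
Midpoint of [5.260000, 5.785000] = 5.522500

5.522500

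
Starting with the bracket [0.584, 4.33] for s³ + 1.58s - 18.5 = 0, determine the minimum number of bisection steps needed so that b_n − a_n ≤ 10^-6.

Initial width b − a = 4.33 − 0.584 = 3.746000.
After n steps the width is (b−a)/2^n; need (b−a)/2^n ≤ 10^-6.
So n ≥ log₂(3.746000/10^-6) = log₂(3746000.0000) ≈ 21.8369.
Hence n = 22.

22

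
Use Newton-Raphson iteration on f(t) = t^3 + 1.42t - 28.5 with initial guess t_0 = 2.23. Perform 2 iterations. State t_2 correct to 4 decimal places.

f'(t) = 3t^2 + 1.42
t_0 = 2.230000: f = -14.243833, f' = 16.338700 → t_1 = 2.230000 - (-14.243833)/(16.338700) = 3.101785
t_1 = 3.101785: f = 5.747025, f' = 30.283210 → t_2 = 3.101785 - (5.747025)/(30.283210) = 2.912009

2.9120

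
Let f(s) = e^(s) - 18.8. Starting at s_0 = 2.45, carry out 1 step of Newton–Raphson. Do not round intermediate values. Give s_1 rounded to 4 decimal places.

Newton update: s ← s − f(s)/f'(s).
f'(s) = e^(s)
s_0 = 2.450000: f = -7.211653, f' = 11.588347 → s_1 = 2.450000 - (-7.211653)/(11.588347) = 3.072319

3.0723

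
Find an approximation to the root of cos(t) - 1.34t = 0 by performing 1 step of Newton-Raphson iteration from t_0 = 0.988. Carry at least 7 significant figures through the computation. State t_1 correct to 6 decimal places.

0.632329

f'(t) = -sin(t) - 1.34
t_0 = 0.988000: f = -0.773559, f' = -2.174927 → t_1 = 0.988000 - (-0.773559)/(-2.174927) = 0.632329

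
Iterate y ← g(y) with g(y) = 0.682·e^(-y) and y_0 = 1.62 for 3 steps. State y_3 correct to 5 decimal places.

0.37583

y_1 = g(1.620000) = 0.134967
y_2 = g(0.134967) = 0.595894
y_3 = g(0.595894) = 0.375830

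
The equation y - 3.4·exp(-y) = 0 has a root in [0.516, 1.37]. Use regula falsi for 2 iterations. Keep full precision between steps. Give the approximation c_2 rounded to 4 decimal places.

f(0.516000) = -1.513472, f(1.370000) = 0.506036
step 1: c = 1.156010, f(c) = 0.085895 > 0 → new bracket [0.516000, 1.156010]
step 2: c = 1.121638, f(c) = 0.014101 > 0 → new bracket [0.516000, 1.121638]

1.1216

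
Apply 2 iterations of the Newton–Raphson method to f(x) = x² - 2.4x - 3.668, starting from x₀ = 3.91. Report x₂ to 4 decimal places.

f'(x) = 2x - 2.4
x_0 = 3.910000: f = 2.236100, f' = 5.420000 → x_1 = 3.910000 - (2.236100)/(5.420000) = 3.497435
x_1 = 3.497435: f = 0.170210, f' = 4.594871 → x_2 = 3.497435 - (0.170210)/(4.594871) = 3.460392

3.4604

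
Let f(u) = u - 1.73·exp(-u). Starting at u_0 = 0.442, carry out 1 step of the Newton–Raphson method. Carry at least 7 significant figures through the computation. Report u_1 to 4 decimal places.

f'(u) = 1 + 1.73·exp(-u)
u_0 = 0.442000: f = -0.669957, f' = 2.111957 → u_1 = 0.442000 - (-0.669957)/(2.111957) = 0.759221

0.7592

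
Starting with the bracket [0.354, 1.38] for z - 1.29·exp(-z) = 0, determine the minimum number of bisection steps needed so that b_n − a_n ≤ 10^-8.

Initial width b − a = 1.38 − 0.354 = 1.026000.
After n steps the width is (b−a)/2^n; need (b−a)/2^n ≤ 10^-8.
So n ≥ log₂(1.026000/10^-8) = log₂(102600000.0000) ≈ 26.6125.
Hence n = 27.

27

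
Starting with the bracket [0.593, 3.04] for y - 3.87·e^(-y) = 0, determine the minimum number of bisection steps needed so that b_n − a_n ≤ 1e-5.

18

Initial width b − a = 3.04 − 0.593 = 2.447000.
After n steps the width is (b−a)/2^n; need (b−a)/2^n ≤ 1e-5.
So n ≥ log₂(2.447000/1e-5) = log₂(244700.0000) ≈ 17.9007.
Hence n = 18.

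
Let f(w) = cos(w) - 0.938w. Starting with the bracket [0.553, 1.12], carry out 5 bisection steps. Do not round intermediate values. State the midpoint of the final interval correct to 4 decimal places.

0.7745

f(0.553000) = 0.332239, f(1.120000) = -0.614878 (opposite signs)
step 1: m = 0.836500, f(m) = -0.114572 < 0 → root in [0.553000, 0.836500]
step 2: m = 0.694750, f(m) = 0.116538 > 0 → root in [0.694750, 0.836500]
step 3: m = 0.765625, f(m) = 0.002793 > 0 → root in [0.765625, 0.836500]
step 4: m = 0.801063, f(m) = -0.055452 < 0 → root in [0.765625, 0.801063]
step 5: m = 0.783344, f(m) = -0.026218 < 0 → root in [0.765625, 0.783344]
Midpoint of [0.765625, 0.783344] = 0.774484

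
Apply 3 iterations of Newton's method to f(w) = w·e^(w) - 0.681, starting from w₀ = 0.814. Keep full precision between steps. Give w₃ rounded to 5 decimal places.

0.43906

f'(w) = (w + 1)·e^(w)
w_0 = 0.814000: f = 1.156131, f' = 4.094049 → w_1 = 0.814000 - (1.156131)/(4.094049) = 0.531607
w_1 = 0.531607: f = 0.223617, f' = 2.606281 → w_2 = 0.531607 - (0.223617)/(2.606281) = 0.445808
w_2 = 0.445808: f = 0.015241, f' = 2.257992 → w_3 = 0.445808 - (0.015241)/(2.257992) = 0.439058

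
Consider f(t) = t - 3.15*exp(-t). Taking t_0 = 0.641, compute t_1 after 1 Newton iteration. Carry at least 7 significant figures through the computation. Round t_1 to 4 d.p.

Newton update: t ← t − f(t)/f'(t).
f'(t) = 1 + 3.15*exp(-t)
t_0 = 0.641000: f = -1.018311, f' = 2.659311 → t_1 = 0.641000 - (-1.018311)/(2.659311) = 1.023923

1.0239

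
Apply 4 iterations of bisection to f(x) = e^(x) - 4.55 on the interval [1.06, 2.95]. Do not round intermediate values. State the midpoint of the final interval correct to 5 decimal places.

1.47344

f(1.060000) = -1.663629, f(2.950000) = 14.555954 (opposite signs)
step 1: m = 2.005000, f(m) = 2.876094 > 0 → root in [1.060000, 2.005000]
step 2: m = 1.532500, f(m) = 0.079737 > 0 → root in [1.060000, 1.532500]
step 3: m = 1.296250, f(m) = -0.894437 < 0 → root in [1.296250, 1.532500]
step 4: m = 1.414375, f(m) = -0.436086 < 0 → root in [1.414375, 1.532500]
Midpoint of [1.414375, 1.532500] = 1.473438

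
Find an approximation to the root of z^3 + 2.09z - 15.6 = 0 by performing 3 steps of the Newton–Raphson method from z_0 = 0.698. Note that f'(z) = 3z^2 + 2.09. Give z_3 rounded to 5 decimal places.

Newton update: z ← z − f(z)/f'(z).
z_0 = 0.698000: f = -13.801112, f' = 3.551612 → z_1 = 0.698000 - (-13.801112)/(3.551612) = 4.583873
z_1 = 4.583873: f = 90.296109, f' = 65.125663 → z_2 = 4.583873 - (90.296109)/(65.125663) = 3.197382
z_2 = 3.197382: f = 23.770173, f' = 32.759757 → z_3 = 3.197382 - (23.770173)/(32.759757) = 2.471791

2.47179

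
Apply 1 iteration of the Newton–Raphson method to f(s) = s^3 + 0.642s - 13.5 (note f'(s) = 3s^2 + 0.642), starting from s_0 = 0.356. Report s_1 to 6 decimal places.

Newton update: s ← s − f(s)/f'(s).
s_0 = 0.356000: f = -13.226330, f' = 1.022208 → s_1 = 0.356000 - (-13.226330)/(1.022208) = 13.294981

13.294981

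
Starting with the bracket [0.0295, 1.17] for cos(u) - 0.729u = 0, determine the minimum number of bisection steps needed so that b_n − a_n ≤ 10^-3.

Initial width b − a = 1.17 − 0.0295 = 1.140500.
After n steps the width is (b−a)/2^n; need (b−a)/2^n ≤ 10^-3.
So n ≥ log₂(1.140500/10^-3) = log₂(1140.5000) ≈ 10.1555.
Hence n = 11.

11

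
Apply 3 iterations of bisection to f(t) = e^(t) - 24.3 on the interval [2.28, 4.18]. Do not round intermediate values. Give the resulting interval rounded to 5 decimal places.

[2.99250, 3.23000]

f(2.280000) = -14.523320, f(4.180000) = 41.065853 (opposite signs)
step 1: m = 3.230000, f(m) = 0.979657 > 0 → root in [2.280000, 3.230000]
step 2: m = 2.755000, f(m) = -8.578959 < 0 → root in [2.755000, 3.230000]
step 3: m = 2.992500, f(m) = -4.364541 < 0 → root in [2.992500, 3.230000]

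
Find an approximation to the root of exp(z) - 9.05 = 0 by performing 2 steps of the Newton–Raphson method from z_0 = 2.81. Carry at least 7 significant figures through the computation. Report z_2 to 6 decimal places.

Newton update: z ← z − f(z)/f'(z).
f'(z) = exp(z)
z_0 = 2.810000: f = 7.559918, f' = 16.609918 → z_1 = 2.810000 - (7.559918)/(16.609918) = 2.354855
z_1 = 2.354855: f = 1.486603, f' = 10.536603 → z_2 = 2.354855 - (1.486603)/(10.536603) = 2.213766

2.213766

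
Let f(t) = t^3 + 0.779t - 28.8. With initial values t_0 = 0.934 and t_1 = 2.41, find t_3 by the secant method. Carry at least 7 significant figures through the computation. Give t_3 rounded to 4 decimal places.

2.8467

f(t_0) = -27.257633, f(t_1) = -12.925089
t_2 = 2.410000 - (-12.925089)·(2.410000 - 0.934000)/(-12.925089 - (-27.257633)) = 3.741057; f(t_2) = 26.472268
t_3 = 3.741057 - (26.472268)·(3.741057 - 2.410000)/(26.472268 - (-12.925089)) = 2.846680; f(t_3) = -3.514123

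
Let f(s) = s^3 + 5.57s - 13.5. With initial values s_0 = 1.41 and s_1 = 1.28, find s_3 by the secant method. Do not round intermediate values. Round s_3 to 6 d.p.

f(s_0) = -2.843079, f(s_1) = -4.273248
s_2 = 1.280000 - (-4.273248)·(1.280000 - 1.410000)/(-4.273248 - (-2.843079)) = 1.668431; f(s_2) = 0.437511
s_3 = 1.668431 - (0.437511)·(1.668431 - 1.280000)/(0.437511 - (-4.273248)) = 1.632356; f(s_3) = -0.058228

1.632356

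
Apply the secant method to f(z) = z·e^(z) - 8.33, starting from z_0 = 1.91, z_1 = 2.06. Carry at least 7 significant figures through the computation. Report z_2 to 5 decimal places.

1.70007

f(z_0) = 4.568400, f(z_1) = 7.832698
z_2 = 2.060000 - (7.832698)·(2.060000 - 1.910000)/(7.832698 - (4.568400)) = 1.700074; f(z_2) = 0.976809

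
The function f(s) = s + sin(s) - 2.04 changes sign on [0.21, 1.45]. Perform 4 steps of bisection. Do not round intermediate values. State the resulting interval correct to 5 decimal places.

[1.06250, 1.14000]

f(0.210000) = -1.621540, f(1.450000) = 0.402713 (opposite signs)
step 1: m = 0.830000, f(m) = -0.472069 < 0 → root in [0.830000, 1.450000]
step 2: m = 1.140000, f(m) = 0.008633 > 0 → root in [0.830000, 1.140000]
step 3: m = 0.985000, f(m) = -0.221728 < 0 → root in [0.985000, 1.140000]
step 4: m = 1.062500, f(m) = -0.103925 < 0 → root in [1.062500, 1.140000]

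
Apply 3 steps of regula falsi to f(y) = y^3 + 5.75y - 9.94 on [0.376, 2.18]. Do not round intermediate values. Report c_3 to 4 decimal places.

1.3034

f(0.376000) = -7.724843, f(2.180000) = 12.955232
step 1: c = 1.049867, f(c) = -2.746081 < 0 → new bracket [1.049867, 2.180000]
step 2: c = 1.247521, f(c) = -0.825222 < 0 → new bracket [1.247521, 2.180000]
step 3: c = 1.303362, f(c) = -0.231584 < 0 → new bracket [1.303362, 2.180000]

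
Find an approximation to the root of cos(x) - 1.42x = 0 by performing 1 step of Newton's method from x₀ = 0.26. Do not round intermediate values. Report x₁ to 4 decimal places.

f'(x) = -sin(x) - 1.42
x_0 = 0.260000: f = 0.597190, f' = -1.677081 → x_1 = 0.260000 - (0.597190)/(-1.677081) = 0.616089

0.6161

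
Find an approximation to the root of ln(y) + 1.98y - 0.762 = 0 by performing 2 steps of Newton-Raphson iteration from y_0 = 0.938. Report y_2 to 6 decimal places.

f'(y) = 1/y + 1.98
y_0 = 0.938000: f = 1.031235, f' = 3.046098 → y_1 = 0.938000 - (1.031235)/(3.046098) = 0.599457
y_1 = 0.599457: f = -0.086806, f' = 3.648176 → y_2 = 0.599457 - (-0.086806)/(3.648176) = 0.623251

0.623251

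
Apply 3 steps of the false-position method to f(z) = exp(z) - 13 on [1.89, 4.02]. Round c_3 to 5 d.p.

2.43436

f(1.890000) = -6.380631, f(4.020000) = 42.701106
step 1: c = 2.166900, f(c) = -4.268823 < 0 → new bracket [2.166900, 4.020000]
step 2: c = 2.335318, f(c) = -2.667258 < 0 → new bracket [2.335318, 4.020000]
step 3: c = 2.434362, f(c) = -1.591461 < 0 → new bracket [2.434362, 4.020000]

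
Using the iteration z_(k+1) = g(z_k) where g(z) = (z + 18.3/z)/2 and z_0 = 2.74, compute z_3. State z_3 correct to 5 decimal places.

z_1 = g(2.740000) = 4.709416
z_2 = g(4.709416) = 4.297624
z_3 = g(4.297624) = 4.277895

4.27790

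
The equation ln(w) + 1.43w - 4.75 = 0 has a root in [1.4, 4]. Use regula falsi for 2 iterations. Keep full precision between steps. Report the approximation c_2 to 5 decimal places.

2.64713

False-position update: c = (a·f(b) − b·f(a))/(f(b) − f(a)); replace the endpoint whose sign matches f(c).
f(1.400000) = -2.411528, f(4.000000) = 2.356294
step 1: c = 2.715060, f(c) = 0.131350 > 0 → new bracket [1.400000, 2.715060]
step 2: c = 2.647132, f(c) = 0.008875 > 0 → new bracket [1.400000, 2.647132]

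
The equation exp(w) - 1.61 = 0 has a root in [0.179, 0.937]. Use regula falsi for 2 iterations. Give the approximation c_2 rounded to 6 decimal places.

False-position update: c = (a·f(b) − b·f(a))/(f(b) − f(a)); replace the endpoint whose sign matches f(c).
f(0.179000) = -0.413979, f(0.937000) = 0.942313
step 1: c = 0.410363, f(c) = -0.102635 < 0 → new bracket [0.410363, 0.937000]
step 2: c = 0.462090, f(c) = -0.022613 < 0 → new bracket [0.462090, 0.937000]

0.462090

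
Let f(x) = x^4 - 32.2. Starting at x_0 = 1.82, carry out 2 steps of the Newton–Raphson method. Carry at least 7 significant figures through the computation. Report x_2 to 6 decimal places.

f'(x) = 4x^3
x_0 = 1.820000: f = -21.228006, f' = 24.114272 → x_1 = 1.820000 - (-21.228006)/(24.114272) = 2.700309
x_1 = 2.700309: f = 20.968418, f' = 78.759018 → x_2 = 2.700309 - (20.968418)/(78.759018) = 2.434074

2.434074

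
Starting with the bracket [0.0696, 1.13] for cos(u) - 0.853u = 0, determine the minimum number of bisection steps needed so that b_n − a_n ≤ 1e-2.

Initial width b − a = 1.13 − 0.0696 = 1.060400.
After n steps the width is (b−a)/2^n; need (b−a)/2^n ≤ 1e-2.
So n ≥ log₂(1.060400/1e-2) = log₂(106.0400) ≈ 6.7285.
Hence n = 7.

7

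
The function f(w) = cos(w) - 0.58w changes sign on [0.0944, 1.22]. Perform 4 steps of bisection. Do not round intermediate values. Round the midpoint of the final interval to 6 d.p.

0.973775

f(0.094400) = 0.940796, f(1.220000) = -0.363954 (opposite signs)
step 1: m = 0.657200, f(m) = 0.410530 > 0 → root in [0.657200, 1.220000]
step 2: m = 0.938600, f(m) = 0.046530 > 0 → root in [0.938600, 1.220000]
step 3: m = 1.079300, f(m) = -0.154048 < 0 → root in [0.938600, 1.079300]
step 4: m = 1.008950, f(m) = -0.052441 < 0 → root in [0.938600, 1.008950]
Midpoint of [0.938600, 1.008950] = 0.973775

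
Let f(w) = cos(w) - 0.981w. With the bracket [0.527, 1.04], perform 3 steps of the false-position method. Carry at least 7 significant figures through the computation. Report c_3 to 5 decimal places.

0.74751

False-position update: c = (a·f(b) − b·f(a))/(f(b) − f(a)); replace the endpoint whose sign matches f(c).
f(0.527000) = 0.347333, f(1.040000) = -0.514020
step 1: c = 0.733863, f(c) = 0.022674 > 0 → new bracket [0.733863, 1.040000]
step 2: c = 0.746796, f(c) = 0.001262 > 0 → new bracket [0.746796, 1.040000]
step 3: c = 0.747514, f(c) = 0.000070 > 0 → new bracket [0.747514, 1.040000]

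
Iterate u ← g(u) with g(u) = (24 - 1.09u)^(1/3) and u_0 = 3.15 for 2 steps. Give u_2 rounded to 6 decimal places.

u_1 = g(3.150000) = 2.739808
u_2 = g(2.739808) = 2.759520

2.759520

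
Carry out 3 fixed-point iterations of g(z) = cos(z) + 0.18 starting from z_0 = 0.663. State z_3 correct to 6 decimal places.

z_1 = g(0.663000) = 0.968149
z_2 = g(0.968149) = 0.746825
z_3 = g(0.746825) = 0.913849

0.913849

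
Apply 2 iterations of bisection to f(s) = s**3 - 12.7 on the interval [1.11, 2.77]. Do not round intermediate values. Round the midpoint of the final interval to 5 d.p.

2.14750

f(1.110000) = -11.332369, f(2.770000) = 8.553933 (opposite signs)
step 1: m = 1.940000, f(m) = -5.398616 < 0 → root in [1.940000, 2.770000]
step 2: m = 2.355000, f(m) = 0.360889 > 0 → root in [1.940000, 2.355000]
Midpoint of [1.940000, 2.355000] = 2.147500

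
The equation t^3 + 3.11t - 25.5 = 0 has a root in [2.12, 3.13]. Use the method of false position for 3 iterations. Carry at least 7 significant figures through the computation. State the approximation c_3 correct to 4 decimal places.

2.5909

False-position update: c = (a·f(b) − b·f(a))/(f(b) − f(a)); replace the endpoint whose sign matches f(c).
f(2.120000) = -9.378672, f(3.130000) = 14.898597
step 1: c = 2.510178, f(c) = -1.876729 < 0 → new bracket [2.510178, 3.130000]
step 2: c = 2.579520, f(c) = -0.313758 < 0 → new bracket [2.579520, 3.130000]
step 3: c = 2.590874, f(c) = -0.050808 < 0 → new bracket [2.590874, 3.130000]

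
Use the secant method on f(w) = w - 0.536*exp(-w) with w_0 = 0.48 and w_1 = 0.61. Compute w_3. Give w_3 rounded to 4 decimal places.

f(w_0) = 0.148332, f(w_1) = 0.318764
w_2 = 0.610000 - (0.318764)·(0.610000 - 0.480000)/(0.318764 - (0.148332)) = 0.366857; f(w_2) = -0.004542
w_3 = 0.366857 - (-0.004542)·(0.366857 - 0.610000)/(-0.004542 - (0.318764)) = 0.370273; f(w_3) = 0.000140

0.3703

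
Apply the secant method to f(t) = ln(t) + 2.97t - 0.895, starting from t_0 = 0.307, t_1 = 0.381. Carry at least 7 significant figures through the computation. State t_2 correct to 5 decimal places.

Secant update: t_(k+1) = t_k − f(t_k)·(t_k − t_(k-1))/(f(t_k) − f(t_(k-1))).
f(t_0) = -1.164118, f(t_1) = -0.728386
t_2 = 0.381000 - (-0.728386)·(0.381000 - 0.307000)/(-0.728386 - (-1.164118)) = 0.504701; f(t_2) = -0.079826

0.50470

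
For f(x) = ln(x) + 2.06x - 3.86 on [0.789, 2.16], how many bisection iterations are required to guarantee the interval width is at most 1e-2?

Initial width b − a = 2.16 − 0.789 = 1.371000.
After n steps the width is (b−a)/2^n; need (b−a)/2^n ≤ 1e-2.
So n ≥ log₂(1.371000/1e-2) = log₂(137.1000) ≈ 7.0991.
Hence n = 8.

8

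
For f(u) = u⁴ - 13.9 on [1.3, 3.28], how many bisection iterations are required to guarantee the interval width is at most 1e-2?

8

Initial width b − a = 3.28 − 1.3 = 1.980000.
After n steps the width is (b−a)/2^n; need (b−a)/2^n ≤ 1e-2.
So n ≥ log₂(1.980000/1e-2) = log₂(198.0000) ≈ 7.6294.
Hence n = 8.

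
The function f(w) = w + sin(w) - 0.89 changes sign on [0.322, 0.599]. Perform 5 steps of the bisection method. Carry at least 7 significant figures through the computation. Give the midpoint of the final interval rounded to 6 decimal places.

f(0.322000) = -0.251536, f(0.599000) = 0.272817 (opposite signs)
step 1: m = 0.460500, f(m) = 0.014896 > 0 → root in [0.322000, 0.460500]
step 2: m = 0.391250, f(m) = -0.117406 < 0 → root in [0.391250, 0.460500]
step 3: m = 0.425875, f(m) = -0.051007 < 0 → root in [0.425875, 0.460500]
step 4: m = 0.443188, f(m) = -0.017991 < 0 → root in [0.443188, 0.460500]
step 5: m = 0.451844, f(m) = -0.001531 < 0 → root in [0.451844, 0.460500]
Midpoint of [0.451844, 0.460500] = 0.456172

0.456172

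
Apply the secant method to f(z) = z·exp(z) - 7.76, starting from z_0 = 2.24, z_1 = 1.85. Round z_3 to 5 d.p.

1.60277

f(z_0) = 13.281062, f(z_1) = 4.005666
z_2 = 1.850000 - (4.005666)·(1.850000 - 2.240000)/(4.005666 - (13.281062)) = 1.681575; f(z_2) = 1.276805
z_3 = 1.681575 - (1.276805)·(1.681575 - 1.850000)/(1.276805 - (4.005666)) = 1.602771; f(z_3) = 0.200600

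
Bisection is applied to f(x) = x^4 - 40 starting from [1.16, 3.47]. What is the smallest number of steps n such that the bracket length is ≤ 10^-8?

28

Initial width b − a = 3.47 − 1.16 = 2.310000.
After n steps the width is (b−a)/2^n; need (b−a)/2^n ≤ 10^-8.
So n ≥ log₂(2.310000/10^-8) = log₂(231000000.0000) ≈ 27.7833.
Hence n = 28.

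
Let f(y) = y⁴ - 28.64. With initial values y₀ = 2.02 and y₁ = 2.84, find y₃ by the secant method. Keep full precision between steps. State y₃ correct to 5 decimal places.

2.28711

Secant update: y_(k+1) = y_k − f(y_k)·(y_k − y_(k-1))/(f(y_k) − f(y_(k-1))).
f(y_0) = -11.990336, f(y_1) = 36.413903
y_2 = 2.840000 - (36.413903)·(2.840000 - 2.020000)/(36.413903 - (-11.990336)) = 2.223124; f(y_2) = -4.213854
y_3 = 2.223124 - (-4.213854)·(2.223124 - 2.840000)/(-4.213854 - (36.413903)) = 2.287106; f(y_3) = -1.278180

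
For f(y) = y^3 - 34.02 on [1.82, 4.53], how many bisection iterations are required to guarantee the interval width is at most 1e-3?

Initial width b − a = 4.53 − 1.82 = 2.710000.
After n steps the width is (b−a)/2^n; need (b−a)/2^n ≤ 1e-3.
So n ≥ log₂(2.710000/1e-3) = log₂(2710.0000) ≈ 11.4041.
Hence n = 12.

12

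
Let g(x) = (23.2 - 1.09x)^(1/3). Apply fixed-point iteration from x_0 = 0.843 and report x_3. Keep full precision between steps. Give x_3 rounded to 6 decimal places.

2.724996

x_1 = g(0.843000) = 2.813924
x_2 = g(2.813924) = 2.720413
x_3 = g(2.720413) = 2.724996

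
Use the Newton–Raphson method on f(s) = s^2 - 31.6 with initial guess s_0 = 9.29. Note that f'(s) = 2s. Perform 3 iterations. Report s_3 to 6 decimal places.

Newton update: s ← s − f(s)/f'(s).
s_0 = 9.290000: f = 54.704100, f' = 18.580000 → s_1 = 9.290000 - (54.704100)/(18.580000) = 6.345753
s_1 = 6.345753: f = 8.668587, f' = 12.691507 → s_2 = 6.345753 - (8.668587)/(12.691507) = 5.662731
s_2 = 5.662731: f = 0.466520, f' = 11.325462 → s_3 = 5.662731 - (0.466520)/(11.325462) = 5.621539

5.621539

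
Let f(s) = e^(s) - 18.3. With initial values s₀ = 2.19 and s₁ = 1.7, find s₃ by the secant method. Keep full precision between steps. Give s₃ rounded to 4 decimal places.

2.5268

f(s_0) = -9.364787, f(s_1) = -12.826053
s_2 = 1.700000 - (-12.826053)·(1.700000 - 2.190000)/(-12.826053 - (-9.364787)) = 3.515742; f(s_2) = 15.340882
s_3 = 3.515742 - (15.340882)·(3.515742 - 1.700000)/(15.340882 - (-12.826053)) = 2.526814; f(s_3) = -5.786431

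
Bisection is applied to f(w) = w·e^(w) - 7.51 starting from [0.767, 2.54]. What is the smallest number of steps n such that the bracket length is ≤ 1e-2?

Initial width b − a = 2.54 − 0.767 = 1.773000.
After n steps the width is (b−a)/2^n; need (b−a)/2^n ≤ 1e-2.
So n ≥ log₂(1.773000/1e-2) = log₂(177.3000) ≈ 7.4700.
Hence n = 8.

8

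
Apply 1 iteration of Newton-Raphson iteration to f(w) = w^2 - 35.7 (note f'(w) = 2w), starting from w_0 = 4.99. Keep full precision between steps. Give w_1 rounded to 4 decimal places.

6.0722

Newton update: w ← w − f(w)/f'(w).
w_0 = 4.990000: f = -10.799900, f' = 9.980000 → w_1 = 4.990000 - (-10.799900)/(9.980000) = 6.072154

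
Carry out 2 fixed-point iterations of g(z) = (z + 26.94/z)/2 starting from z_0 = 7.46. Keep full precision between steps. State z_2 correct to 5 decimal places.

z_1 = g(7.460000) = 5.535630
z_2 = g(5.535630) = 5.201142

5.20114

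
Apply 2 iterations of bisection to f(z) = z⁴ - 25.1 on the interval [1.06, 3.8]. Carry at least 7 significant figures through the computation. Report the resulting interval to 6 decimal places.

f(1.060000) = -23.837523, f(3.800000) = 183.413600 (opposite signs)
step 1: m = 2.430000, f(m) = 9.767844 > 0 → root in [1.060000, 2.430000]
step 2: m = 1.745000, f(m) = -15.827823 < 0 → root in [1.745000, 2.430000]

[1.745000, 2.430000]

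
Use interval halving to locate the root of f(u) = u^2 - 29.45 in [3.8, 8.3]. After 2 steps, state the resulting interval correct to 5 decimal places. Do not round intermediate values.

f(3.800000) = -15.010000, f(8.300000) = 39.440000 (opposite signs)
step 1: m = 6.050000, f(m) = 7.152500 > 0 → root in [3.800000, 6.050000]
step 2: m = 4.925000, f(m) = -5.194375 < 0 → root in [4.925000, 6.050000]

[4.92500, 6.05000]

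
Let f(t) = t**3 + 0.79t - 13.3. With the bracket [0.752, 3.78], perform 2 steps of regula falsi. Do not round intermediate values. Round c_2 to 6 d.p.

1.832570

f(0.752000) = -12.280661, f(3.780000) = 43.696352
step 1: c = 1.416306, f(c) = -9.340121 < 0 → new bracket [1.416306, 3.780000]
step 2: c = 1.832570, f(c) = -5.697928 < 0 → new bracket [1.832570, 3.780000]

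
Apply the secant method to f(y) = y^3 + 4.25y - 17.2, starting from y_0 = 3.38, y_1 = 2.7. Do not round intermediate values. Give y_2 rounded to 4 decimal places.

2.2650

f(y_0) = 35.779472, f(y_1) = 13.958000
y_2 = 2.700000 - (13.958000)·(2.700000 - 3.380000)/(13.958000 - (35.779472)) = 2.265041; f(y_2) = 4.047020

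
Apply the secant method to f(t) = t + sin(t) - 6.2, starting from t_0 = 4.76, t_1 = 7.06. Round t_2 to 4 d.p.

f(t_0) = -2.438867, f(t_1) = 1.561011
t_2 = 7.060000 - (1.561011)·(7.060000 - 4.760000)/(1.561011 - (-2.438867)) = 6.162391; f(t_2) = -0.158110

6.1624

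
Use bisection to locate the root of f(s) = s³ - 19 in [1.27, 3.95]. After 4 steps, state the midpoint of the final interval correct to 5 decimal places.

f(1.270000) = -16.951617, f(3.950000) = 42.629875 (opposite signs)
step 1: m = 2.610000, f(m) = -1.220419 < 0 → root in [2.610000, 3.950000]
step 2: m = 3.280000, f(m) = 16.287552 > 0 → root in [2.610000, 3.280000]
step 3: m = 2.945000, f(m) = 6.542059 > 0 → root in [2.610000, 2.945000]
step 4: m = 2.777500, f(m) = 2.427041 > 0 → root in [2.610000, 2.777500]
Midpoint of [2.610000, 2.777500] = 2.693750

2.69375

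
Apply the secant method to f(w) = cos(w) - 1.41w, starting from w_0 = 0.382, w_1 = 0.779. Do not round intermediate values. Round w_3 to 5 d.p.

f(w_0) = 0.389301, f(w_1) = -0.386774
w_2 = 0.779000 - (-0.386774)·(0.779000 - 0.382000)/(-0.386774 - (0.389301)) = 0.581146; f(w_2) = 0.016417
w_3 = 0.581146 - (0.016417)·(0.581146 - 0.779000)/(0.016417 - (-0.386774)) = 0.589203; f(w_3) = 0.000608

0.58920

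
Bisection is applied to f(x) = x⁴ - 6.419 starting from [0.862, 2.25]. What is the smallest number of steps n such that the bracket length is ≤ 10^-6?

21

Initial width b − a = 2.25 − 0.862 = 1.388000.
After n steps the width is (b−a)/2^n; need (b−a)/2^n ≤ 10^-6.
So n ≥ log₂(1.388000/10^-6) = log₂(1388000.0000) ≈ 20.4046.
Hence n = 21.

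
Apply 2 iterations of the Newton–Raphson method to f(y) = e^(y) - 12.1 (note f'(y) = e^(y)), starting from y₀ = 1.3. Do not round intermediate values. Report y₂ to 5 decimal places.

2.92903

y_0 = 1.300000: f = -8.430703, f' = 3.669297 → y_1 = 1.300000 - (-8.430703)/(3.669297) = 3.597635
y_1 = 3.597635: f = 24.411771, f' = 36.511771 → y_2 = 3.597635 - (24.411771)/(36.511771) = 2.929035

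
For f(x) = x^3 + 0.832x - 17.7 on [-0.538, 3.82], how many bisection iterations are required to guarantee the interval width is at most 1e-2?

Initial width b − a = 3.82 − -0.538 = 4.358000.
After n steps the width is (b−a)/2^n; need (b−a)/2^n ≤ 1e-2.
So n ≥ log₂(4.358000/1e-2) = log₂(435.8000) ≈ 8.7675.
Hence n = 9.

9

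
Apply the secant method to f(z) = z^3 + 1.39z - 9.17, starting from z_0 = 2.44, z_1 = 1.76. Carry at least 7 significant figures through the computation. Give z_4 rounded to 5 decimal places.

1.87263

Secant update: z_(k+1) = z_k − f(z_k)·(z_k − z_(k-1))/(f(z_k) − f(z_(k-1))).
f(z_0) = 8.748384, f(z_1) = -1.271824
z_2 = 1.760000 - (-1.271824)·(1.760000 - 2.440000)/(-1.271824 - (8.748384)) = 1.846310; f(z_2) = -0.309820
z_3 = 1.846310 - (-0.309820)·(1.846310 - 1.760000)/(-0.309820 - (-1.271824)) = 1.874106; f(z_3) = 0.017383
z_4 = 1.874106 - (0.017383)·(1.874106 - 1.846310)/(0.017383 - (-0.309820)) = 1.872630; f(z_4) = -0.000217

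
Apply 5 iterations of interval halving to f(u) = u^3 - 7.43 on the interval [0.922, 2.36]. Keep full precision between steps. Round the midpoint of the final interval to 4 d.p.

1.9331

f(0.922000) = -6.646223, f(2.360000) = 5.714256 (opposite signs)
step 1: m = 1.641000, f(m) = -3.010982 < 0 → root in [1.641000, 2.360000]
step 2: m = 2.000500, f(m) = 0.576002 > 0 → root in [1.641000, 2.000500]
step 3: m = 1.820750, f(m) = -1.393976 < 0 → root in [1.820750, 2.000500]
step 4: m = 1.910625, f(m) = -0.455287 < 0 → root in [1.910625, 2.000500]
step 5: m = 1.955562, f(m) = 0.048510 > 0 → root in [1.910625, 1.955562]
Midpoint of [1.910625, 1.955562] = 1.933094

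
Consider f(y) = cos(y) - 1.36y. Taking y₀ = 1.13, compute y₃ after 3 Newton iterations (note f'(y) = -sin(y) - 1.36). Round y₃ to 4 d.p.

0.6048

y_0 = 1.130000: f = -1.110140, f' = -2.264412 → y_1 = 1.130000 - (-1.110140)/(-2.264412) = 0.639745
y_1 = 0.639745: f = -0.067804, f' = -1.956991 → y_2 = 0.639745 - (-0.067804)/(-1.956991) = 0.605097
y_2 = 0.605097: f = -0.000486, f' = -1.928842 → y_3 = 0.605097 - (-0.000486)/(-1.928842) = 0.604846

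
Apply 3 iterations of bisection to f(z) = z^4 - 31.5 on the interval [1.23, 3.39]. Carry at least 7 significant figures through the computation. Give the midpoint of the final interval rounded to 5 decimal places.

2.44500

f(1.230000) = -29.211134, f(3.390000) = 100.568362 (opposite signs)
step 1: m = 2.310000, f(m) = -3.026037 < 0 → root in [2.310000, 3.390000]
step 2: m = 2.850000, f(m) = 34.475006 > 0 → root in [2.310000, 2.850000]
step 3: m = 2.580000, f(m) = 12.807661 > 0 → root in [2.310000, 2.580000]
Midpoint of [2.310000, 2.580000] = 2.445000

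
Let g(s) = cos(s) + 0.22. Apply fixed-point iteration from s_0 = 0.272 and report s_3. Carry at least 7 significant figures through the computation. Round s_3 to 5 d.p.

1.04650

s_1 = g(0.272000) = 1.183236
s_2 = g(1.183236) = 0.597931
s_3 = g(0.597931) = 1.046502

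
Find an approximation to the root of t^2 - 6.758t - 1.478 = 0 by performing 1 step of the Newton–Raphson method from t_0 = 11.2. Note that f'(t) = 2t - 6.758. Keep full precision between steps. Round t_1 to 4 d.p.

Newton update: t ← t − f(t)/f'(t).
t_0 = 11.200000: f = 48.272400, f' = 15.642000 → t_1 = 11.200000 - (48.272400)/(15.642000) = 8.113924

8.1139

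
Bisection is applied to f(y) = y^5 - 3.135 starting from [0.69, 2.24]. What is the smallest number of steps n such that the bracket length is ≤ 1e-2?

Initial width b − a = 2.24 − 0.69 = 1.550000.
After n steps the width is (b−a)/2^n; need (b−a)/2^n ≤ 1e-2.
So n ≥ log₂(1.550000/1e-2) = log₂(155.0000) ≈ 7.2761.
Hence n = 8.

8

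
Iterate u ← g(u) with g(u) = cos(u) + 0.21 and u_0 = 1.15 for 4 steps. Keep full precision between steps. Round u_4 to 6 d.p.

u_1 = g(1.150000) = 0.618487
u_2 = g(0.618487) = 1.024756
u_3 = g(1.024756) = 0.729307
u_4 = g(0.729307) = 0.955636

0.955636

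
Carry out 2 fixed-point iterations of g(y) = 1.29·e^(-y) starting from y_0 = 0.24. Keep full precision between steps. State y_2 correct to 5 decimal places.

y_1 = g(0.240000) = 1.014750
y_2 = g(1.014750) = 0.467616

0.46762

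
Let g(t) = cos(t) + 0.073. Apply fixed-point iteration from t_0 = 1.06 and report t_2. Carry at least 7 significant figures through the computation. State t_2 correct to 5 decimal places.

t_1 = g(1.060000) = 0.561872
t_2 = g(0.561872) = 0.919259

0.91926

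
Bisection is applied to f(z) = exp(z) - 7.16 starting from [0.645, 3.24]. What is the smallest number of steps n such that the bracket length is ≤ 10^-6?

Initial width b − a = 3.24 − 0.645 = 2.595000.
After n steps the width is (b−a)/2^n; need (b−a)/2^n ≤ 10^-6.
So n ≥ log₂(2.595000/10^-6) = log₂(2595000.0000) ≈ 21.3073.
Hence n = 22.

22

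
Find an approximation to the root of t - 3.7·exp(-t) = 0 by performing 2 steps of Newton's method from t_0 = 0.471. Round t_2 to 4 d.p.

Newton update: t ← t − f(t)/f'(t).
f'(t) = 1 + 3.7·exp(-t)
t_0 = 0.471000: f = -1.839197, f' = 3.310197 → t_1 = 0.471000 - (-1.839197)/(3.310197) = 1.026616
t_1 = 1.026616: f = -0.298788, f' = 2.325404 → t_2 = 1.026616 - (-0.298788)/(2.325404) = 1.155104

1.1551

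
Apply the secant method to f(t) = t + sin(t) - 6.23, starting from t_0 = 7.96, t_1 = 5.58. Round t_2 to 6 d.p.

6.347471

f(t_0) = 2.724385, f(t_1) = -1.296651
t_2 = 5.580000 - (-1.296651)·(5.580000 - 7.960000)/(-1.296651 - (2.724385)) = 6.347471; f(t_2) = 0.181712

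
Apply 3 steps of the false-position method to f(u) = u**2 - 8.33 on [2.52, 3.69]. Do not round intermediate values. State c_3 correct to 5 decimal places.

f(2.520000) = -1.979600, f(3.690000) = 5.286100
step 1: c = 2.838776, f(c) = -0.271350 < 0 → new bracket [2.838776, 3.690000]
step 2: c = 2.880338, f(c) = -0.033651 < 0 → new bracket [2.880338, 3.690000]
step 3: c = 2.885460, f(c) = -0.004121 < 0 → new bracket [2.885460, 3.690000]

2.88546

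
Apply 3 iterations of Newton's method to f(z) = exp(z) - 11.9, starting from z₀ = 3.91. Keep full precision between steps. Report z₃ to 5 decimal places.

f'(z) = exp(z)
z_0 = 3.910000: f = 37.998952, f' = 49.898952 → z_1 = 3.910000 - (37.998952)/(49.898952) = 3.148482
z_1 = 3.148482: f = 11.400666, f' = 23.300666 → z_2 = 3.148482 - (11.400666)/(23.300666) = 2.659197
z_2 = 2.659197: f = 2.384813, f' = 14.284813 → z_3 = 2.659197 - (2.384813)/(14.284813) = 2.492250

2.49225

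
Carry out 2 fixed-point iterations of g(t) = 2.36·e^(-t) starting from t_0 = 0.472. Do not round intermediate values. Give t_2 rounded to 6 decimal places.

0.541508

t_1 = g(0.472000) = 1.472058
t_2 = g(1.472058) = 0.541508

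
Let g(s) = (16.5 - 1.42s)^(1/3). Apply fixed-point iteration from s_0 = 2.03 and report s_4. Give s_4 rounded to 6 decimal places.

s_1 = g(2.030000) = 2.387984
s_2 = g(2.387984) = 2.357892
s_3 = g(2.357892) = 2.360451
s_4 = g(2.360451) = 2.360234

2.360234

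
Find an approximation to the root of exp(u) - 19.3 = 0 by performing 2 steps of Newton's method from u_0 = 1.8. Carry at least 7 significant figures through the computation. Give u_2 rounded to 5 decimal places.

3.34722

Newton update: u ← u − f(u)/f'(u).
f'(u) = exp(u)
u_0 = 1.800000: f = -13.250353, f' = 6.049647 → u_1 = 1.800000 - (-13.250353)/(6.049647) = 3.990269
u_1 = 3.990269: f = 34.769407, f' = 54.069407 → u_2 = 3.990269 - (34.769407)/(54.069407) = 3.347217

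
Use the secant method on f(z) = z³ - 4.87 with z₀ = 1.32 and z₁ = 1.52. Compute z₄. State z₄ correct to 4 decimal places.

f(z_0) = -2.570032, f(z_1) = -1.358192
z_2 = 1.520000 - (-1.358192)·(1.520000 - 1.320000)/(-1.358192 - (-2.570032)) = 1.744154; f(z_2) = 0.435841
z_3 = 1.744154 - (0.435841)·(1.744154 - 1.520000)/(0.435841 - (-1.358192)) = 1.689698; f(z_3) = -0.045779
z_4 = 1.689698 - (-0.045779)·(1.689698 - 1.744154)/(-0.045779 - (0.435841)) = 1.694874; f(z_4) = -0.001308

1.6949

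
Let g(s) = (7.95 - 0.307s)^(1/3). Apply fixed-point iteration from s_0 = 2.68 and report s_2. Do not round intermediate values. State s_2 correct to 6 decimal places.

s_1 = g(2.680000) = 1.924452
s_2 = g(1.924452) = 1.945107

1.945107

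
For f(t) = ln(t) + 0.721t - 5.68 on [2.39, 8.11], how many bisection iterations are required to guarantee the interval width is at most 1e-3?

Initial width b − a = 8.11 − 2.39 = 5.720000.
After n steps the width is (b−a)/2^n; need (b−a)/2^n ≤ 1e-3.
So n ≥ log₂(5.720000/1e-3) = log₂(5720.0000) ≈ 12.4818.
Hence n = 13.

13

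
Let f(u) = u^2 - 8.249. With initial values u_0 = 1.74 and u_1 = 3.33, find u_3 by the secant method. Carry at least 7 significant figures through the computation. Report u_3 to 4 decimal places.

Secant update: u_(k+1) = u_k − f(u_k)·(u_k − u_(k-1))/(f(u_k) − f(u_(k-1))).
f(u_0) = -5.221400, f(u_1) = 2.839900
u_2 = 3.330000 - (2.839900)·(3.330000 - 1.740000)/(2.839900 - (-5.221400)) = 2.769862; f(u_2) = -0.576865
u_3 = 2.769862 - (-0.576865)·(2.769862 - 3.330000)/(-0.576865 - (2.839900)) = 2.864432; f(u_3) = -0.044029

2.8644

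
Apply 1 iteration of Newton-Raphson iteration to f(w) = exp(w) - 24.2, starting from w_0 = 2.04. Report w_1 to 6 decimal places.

4.186695

Newton update: w ← w − f(w)/f'(w).
f'(w) = exp(w)
w_0 = 2.040000: f = -16.509391, f' = 7.690609 → w_1 = 2.040000 - (-16.509391)/(7.690609) = 4.186695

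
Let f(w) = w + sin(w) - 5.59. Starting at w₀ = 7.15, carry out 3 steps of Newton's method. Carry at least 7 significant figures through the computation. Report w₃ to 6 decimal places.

Newton update: w ← w − f(w)/f'(w).
f'(w) = 1 + cos(w)
w_0 = 7.150000: f = 2.322271, f' = 1.647258 → w_1 = 7.150000 - (2.322271)/(1.647258) = 5.740220
w_1 = 5.740220: f = -0.366457, f' = 1.856180 → w_2 = 5.740220 - (-0.366457)/(1.856180) = 5.937645
w_2 = 5.937645: f = 0.008941, f' = 1.940893 → w_3 = 5.937645 - (0.008941)/(1.940893) = 5.933039

5.933039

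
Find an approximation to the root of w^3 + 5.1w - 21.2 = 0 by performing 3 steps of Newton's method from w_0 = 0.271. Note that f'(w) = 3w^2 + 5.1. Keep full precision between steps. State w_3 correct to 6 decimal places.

Newton update: w ← w − f(w)/f'(w).
w_0 = 0.271000: f = -19.797997, f' = 5.320323 → w_1 = 0.271000 - (-19.797997)/(5.320323) = 3.992202
w_1 = 3.992202: f = 62.786664, f' = 52.913034 → w_2 = 3.992202 - (62.786664)/(52.913034) = 2.805601
w_2 = 2.805601: f = 15.192567, f' = 28.714192 → w_3 = 2.805601 - (15.192567)/(28.714192) = 2.276505

2.276505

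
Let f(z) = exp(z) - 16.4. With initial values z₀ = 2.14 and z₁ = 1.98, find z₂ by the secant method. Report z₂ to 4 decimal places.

f(z_0) = -7.900562, f(z_1) = -9.157257
z_2 = 1.980000 - (-9.157257)·(1.980000 - 2.140000)/(-9.157257 - (-7.900562)) = 3.145885; f(z_2) = 6.840228

3.1459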